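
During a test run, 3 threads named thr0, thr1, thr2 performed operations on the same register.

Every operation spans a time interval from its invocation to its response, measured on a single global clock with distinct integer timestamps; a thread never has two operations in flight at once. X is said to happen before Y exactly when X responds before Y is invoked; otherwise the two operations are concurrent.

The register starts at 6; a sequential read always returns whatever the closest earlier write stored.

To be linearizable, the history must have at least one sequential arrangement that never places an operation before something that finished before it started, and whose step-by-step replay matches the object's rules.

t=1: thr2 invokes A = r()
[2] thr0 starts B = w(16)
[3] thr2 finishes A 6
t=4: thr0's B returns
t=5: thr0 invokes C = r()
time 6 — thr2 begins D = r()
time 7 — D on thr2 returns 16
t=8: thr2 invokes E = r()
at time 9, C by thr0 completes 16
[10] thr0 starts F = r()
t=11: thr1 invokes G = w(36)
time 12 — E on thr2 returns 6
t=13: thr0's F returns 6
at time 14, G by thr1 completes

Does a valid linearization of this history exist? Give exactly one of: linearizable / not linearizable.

the violation lands at event 12, E's response at time 12: events 1..11 linearize, events 1..12 do not
6 orders of the 5 completed register ops respect real time; none is legal
including or dropping the 2 pending operations (F, G) in any combination fails
sample order A, B, C, D, E (pending dropped) stalls at step 5 — E r() → 6 has no legal effect
sample order A, B, D, C, E (pending dropped) stalls at step 5 — E r() → 6 has no legal effect

not linearizable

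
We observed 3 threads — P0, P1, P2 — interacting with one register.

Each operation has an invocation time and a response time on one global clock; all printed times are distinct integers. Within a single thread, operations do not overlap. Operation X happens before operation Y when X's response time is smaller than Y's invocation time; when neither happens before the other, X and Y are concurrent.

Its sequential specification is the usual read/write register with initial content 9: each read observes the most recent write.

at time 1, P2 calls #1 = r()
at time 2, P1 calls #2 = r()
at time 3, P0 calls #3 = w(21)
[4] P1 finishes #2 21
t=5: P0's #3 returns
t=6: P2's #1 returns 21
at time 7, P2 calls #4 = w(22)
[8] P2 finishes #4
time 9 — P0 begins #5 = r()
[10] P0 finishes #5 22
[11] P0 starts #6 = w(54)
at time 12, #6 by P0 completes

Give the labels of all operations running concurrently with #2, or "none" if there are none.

#1, #3

concurrent with #2 ([2,4]): every op whose interval crosses 2..4
#1 [1,6]: concurrent
#3 [3,5]: concurrent
#4 [7,8]: after
#5 [9,10]: after
#6 [11,12]: after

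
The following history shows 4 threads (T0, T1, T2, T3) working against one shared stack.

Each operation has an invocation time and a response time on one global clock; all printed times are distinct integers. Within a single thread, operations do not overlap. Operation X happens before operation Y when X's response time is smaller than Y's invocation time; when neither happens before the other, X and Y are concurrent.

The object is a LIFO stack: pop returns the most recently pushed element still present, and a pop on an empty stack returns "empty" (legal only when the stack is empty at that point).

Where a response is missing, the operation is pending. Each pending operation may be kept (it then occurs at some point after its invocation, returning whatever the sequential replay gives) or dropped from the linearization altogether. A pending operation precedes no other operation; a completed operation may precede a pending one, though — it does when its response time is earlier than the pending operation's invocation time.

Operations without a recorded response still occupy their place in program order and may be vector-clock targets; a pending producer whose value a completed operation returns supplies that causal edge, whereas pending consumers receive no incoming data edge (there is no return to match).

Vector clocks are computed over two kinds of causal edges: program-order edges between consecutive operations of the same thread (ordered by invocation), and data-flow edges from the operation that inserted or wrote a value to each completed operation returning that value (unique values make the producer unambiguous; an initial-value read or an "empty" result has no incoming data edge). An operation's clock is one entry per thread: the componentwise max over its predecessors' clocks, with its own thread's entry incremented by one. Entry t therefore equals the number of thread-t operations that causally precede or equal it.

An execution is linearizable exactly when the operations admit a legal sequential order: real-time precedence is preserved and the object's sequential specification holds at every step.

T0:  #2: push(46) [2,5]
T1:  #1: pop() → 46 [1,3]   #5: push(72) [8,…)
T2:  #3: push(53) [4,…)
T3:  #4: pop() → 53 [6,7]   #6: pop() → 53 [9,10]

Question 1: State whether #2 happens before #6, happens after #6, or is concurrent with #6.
#2 spans [2,5], #6 spans [9,10]
resp(#2)=5 < inv(#6)=9

before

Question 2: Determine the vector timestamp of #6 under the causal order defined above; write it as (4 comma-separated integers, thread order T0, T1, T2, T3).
root op #3, invoked 4: fresh clock plus T2's own tick → (0, 0, 1, 0)
root op #2, invoked 2: fresh clock plus T0's own tick → (1, 0, 0, 0)
#4 (invocation 6): componentwise max over VC(#3)=(0, 0, 1, 0), +1 at T3, giving (0, 0, 1, 1)
#1 (invocation 1): componentwise max over VC(#2)=(1, 0, 0, 0), +1 at T1, giving (1, 1, 0, 0)
#6 (invocation 9): componentwise max over VC(#3)=(0, 0, 1, 0), VC(#4)=(0, 0, 1, 1), +1 at T3, giving (0, 0, 1, 2)
#5 (invocation 8): componentwise max over VC(#1)=(1, 1, 0, 0), +1 at T1, giving (1, 2, 0, 0)
target: VC(#6) = (0, 0, 1, 2)

(0, 0, 1, 2)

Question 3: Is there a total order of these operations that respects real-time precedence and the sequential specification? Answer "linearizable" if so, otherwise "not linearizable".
through event 9 a valid linearization exists; event 10 (#6 responding at time 10) ends that
real-time-consistent orders of the 4 completed operations: 2 — all fail the stack replay
no completion choice of the 2 pending operations (#3, #5) rescues it — every subset was tried
for example #1, #2, #4, #6 (pending dropped) fails at step 1: #1 pop() → 46 is not legal there
for example #2, #1, #4, #6 (pending dropped) fails at step 3: #4 pop() → 53 is not legal there

not linearizable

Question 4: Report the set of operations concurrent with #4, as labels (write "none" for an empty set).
#4 spans [6,7]: anything still running between times 6 and 7 counts as concurrent
#1 [1,3]: before
#2 [2,5]: before
#3 [4,…): concurrent
#5 [8,…): after
#6 [9,10]: after

#3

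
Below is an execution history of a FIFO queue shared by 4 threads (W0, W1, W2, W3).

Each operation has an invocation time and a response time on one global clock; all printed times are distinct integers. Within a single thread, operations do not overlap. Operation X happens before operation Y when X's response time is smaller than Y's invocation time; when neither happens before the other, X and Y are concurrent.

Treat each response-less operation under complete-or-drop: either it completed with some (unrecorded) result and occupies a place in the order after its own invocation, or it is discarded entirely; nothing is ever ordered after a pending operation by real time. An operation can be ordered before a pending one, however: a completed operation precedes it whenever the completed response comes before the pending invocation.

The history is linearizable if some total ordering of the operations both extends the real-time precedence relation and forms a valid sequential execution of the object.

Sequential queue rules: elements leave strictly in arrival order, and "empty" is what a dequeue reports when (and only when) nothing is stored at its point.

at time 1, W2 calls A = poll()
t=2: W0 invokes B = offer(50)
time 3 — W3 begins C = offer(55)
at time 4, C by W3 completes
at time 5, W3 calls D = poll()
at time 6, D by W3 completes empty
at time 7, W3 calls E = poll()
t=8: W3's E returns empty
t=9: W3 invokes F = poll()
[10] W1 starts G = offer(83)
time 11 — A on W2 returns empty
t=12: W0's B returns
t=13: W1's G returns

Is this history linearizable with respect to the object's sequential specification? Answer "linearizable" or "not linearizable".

cut after 10 events: linearizable; cut after 11 events (A responds, time 11): not linearizable
no legal order exists: 4 real-time-consistent candidates over 4 completed FIFO queue operations, all rejected
including or dropping the 3 pending operations (B, F, G) in any combination fails
sample order A, C, D, E (pending dropped) stalls at step 3 — D poll() → empty has no legal effect
sample order C, A, D, E (pending dropped) stalls at step 2 — A poll() → empty has no legal effect

not linearizable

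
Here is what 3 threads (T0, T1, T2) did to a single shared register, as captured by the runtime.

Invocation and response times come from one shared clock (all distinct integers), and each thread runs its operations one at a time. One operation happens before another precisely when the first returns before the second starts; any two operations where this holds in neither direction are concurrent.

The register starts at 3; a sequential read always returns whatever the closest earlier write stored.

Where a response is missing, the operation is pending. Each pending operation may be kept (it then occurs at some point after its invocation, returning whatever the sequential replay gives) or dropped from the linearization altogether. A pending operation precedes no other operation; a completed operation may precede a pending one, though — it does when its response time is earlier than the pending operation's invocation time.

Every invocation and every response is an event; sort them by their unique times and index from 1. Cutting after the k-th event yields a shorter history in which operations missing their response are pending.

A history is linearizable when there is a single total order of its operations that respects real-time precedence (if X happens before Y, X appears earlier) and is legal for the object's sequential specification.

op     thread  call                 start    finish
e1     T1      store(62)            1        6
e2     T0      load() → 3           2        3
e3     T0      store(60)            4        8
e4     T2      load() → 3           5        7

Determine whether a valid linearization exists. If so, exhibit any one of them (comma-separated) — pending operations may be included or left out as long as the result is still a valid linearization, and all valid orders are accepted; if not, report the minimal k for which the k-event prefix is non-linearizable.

after step 1 (e2 load() → 3): value 3
after step 2 (e4 load() → 3): value 3
after step 3 (e1 store(62)): value 62
after step 4 (e3 store(60)): value 60

linearizable — witness: e2, e4, e1, e3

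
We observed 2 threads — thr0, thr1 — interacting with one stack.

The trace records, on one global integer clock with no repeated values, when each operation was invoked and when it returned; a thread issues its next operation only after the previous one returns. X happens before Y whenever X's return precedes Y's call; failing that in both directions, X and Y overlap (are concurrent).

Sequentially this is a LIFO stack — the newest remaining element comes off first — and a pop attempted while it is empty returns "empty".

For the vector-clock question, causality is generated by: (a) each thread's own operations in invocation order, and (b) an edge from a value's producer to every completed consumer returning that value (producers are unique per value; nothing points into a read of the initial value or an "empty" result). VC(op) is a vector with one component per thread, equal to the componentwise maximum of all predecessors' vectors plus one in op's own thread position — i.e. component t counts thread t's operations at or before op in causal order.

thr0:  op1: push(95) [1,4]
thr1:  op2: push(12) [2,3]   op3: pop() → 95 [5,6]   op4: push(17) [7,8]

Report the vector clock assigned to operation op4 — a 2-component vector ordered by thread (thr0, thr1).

(1, 3)

root op op2, invoked 2: fresh clock plus thr1's own tick → (0, 1)
root op op1, invoked 1: fresh clock plus thr0's own tick → (1, 0)
op3 (invocation 5): componentwise max over VC(op1)=(1, 0), VC(op2)=(0, 1), +1 at thr1, giving (1, 2)
op4 (invocation 7): componentwise max over VC(op3)=(1, 2), +1 at thr1, giving (1, 3)
target: VC(op4) = (1, 3)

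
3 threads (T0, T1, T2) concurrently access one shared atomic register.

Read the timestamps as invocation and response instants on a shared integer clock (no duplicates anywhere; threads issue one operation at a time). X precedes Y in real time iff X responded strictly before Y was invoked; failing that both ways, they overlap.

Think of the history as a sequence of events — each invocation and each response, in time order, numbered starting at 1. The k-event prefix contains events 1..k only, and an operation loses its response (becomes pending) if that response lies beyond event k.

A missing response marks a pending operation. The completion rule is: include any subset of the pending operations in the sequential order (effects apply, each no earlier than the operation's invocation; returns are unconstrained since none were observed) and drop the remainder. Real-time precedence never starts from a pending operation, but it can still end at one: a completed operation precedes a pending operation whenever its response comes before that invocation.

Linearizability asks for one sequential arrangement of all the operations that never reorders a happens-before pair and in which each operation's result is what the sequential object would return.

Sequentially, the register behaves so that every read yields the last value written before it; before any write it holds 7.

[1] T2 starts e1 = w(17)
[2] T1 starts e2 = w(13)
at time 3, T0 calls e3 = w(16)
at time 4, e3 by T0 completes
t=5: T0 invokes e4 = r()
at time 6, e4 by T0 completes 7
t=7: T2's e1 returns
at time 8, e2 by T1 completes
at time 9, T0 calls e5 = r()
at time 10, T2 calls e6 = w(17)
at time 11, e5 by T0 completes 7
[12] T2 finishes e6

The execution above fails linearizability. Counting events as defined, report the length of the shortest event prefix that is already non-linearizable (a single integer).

6

events 1..5 are linearizable; a witness order is e1, e2, e3:
step 1: e1 w(17) (pending, included) — value 17
step 2: e2 w(13) (pending, included) — value 13
step 3: e3 w(16) — value 16
event 6 — e4's response, time 6 — after it, nothing linearizes
include/drop combinations of the 2 pending operations (e1, e2) were all tried; none helps
e.g. e3, e4 (pending dropped): illegal at step 2, since e4 r() → 7 cannot apply there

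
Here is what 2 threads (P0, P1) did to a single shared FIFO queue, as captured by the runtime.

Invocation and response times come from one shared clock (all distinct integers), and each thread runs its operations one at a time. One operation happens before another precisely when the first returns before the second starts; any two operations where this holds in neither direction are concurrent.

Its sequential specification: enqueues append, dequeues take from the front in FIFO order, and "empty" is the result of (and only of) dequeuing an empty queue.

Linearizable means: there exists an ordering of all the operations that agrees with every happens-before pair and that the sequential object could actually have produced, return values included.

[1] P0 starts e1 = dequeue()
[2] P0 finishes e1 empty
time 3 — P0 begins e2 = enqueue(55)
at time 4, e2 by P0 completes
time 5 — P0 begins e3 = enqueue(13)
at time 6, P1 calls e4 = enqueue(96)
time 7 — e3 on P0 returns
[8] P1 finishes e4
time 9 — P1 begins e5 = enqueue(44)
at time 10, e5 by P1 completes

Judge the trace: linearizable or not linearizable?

linearizable

a witness: e1, e2, e3, e4, e5
1. e1 dequeue() → empty, leaving queue <>
2. e2 enqueue(55), leaving queue <55>
3. e3 enqueue(13), leaving queue <55,13>
4. e4 enqueue(96), leaving queue <55,13,96>
5. e5 enqueue(44), leaving queue <55,13,96,44>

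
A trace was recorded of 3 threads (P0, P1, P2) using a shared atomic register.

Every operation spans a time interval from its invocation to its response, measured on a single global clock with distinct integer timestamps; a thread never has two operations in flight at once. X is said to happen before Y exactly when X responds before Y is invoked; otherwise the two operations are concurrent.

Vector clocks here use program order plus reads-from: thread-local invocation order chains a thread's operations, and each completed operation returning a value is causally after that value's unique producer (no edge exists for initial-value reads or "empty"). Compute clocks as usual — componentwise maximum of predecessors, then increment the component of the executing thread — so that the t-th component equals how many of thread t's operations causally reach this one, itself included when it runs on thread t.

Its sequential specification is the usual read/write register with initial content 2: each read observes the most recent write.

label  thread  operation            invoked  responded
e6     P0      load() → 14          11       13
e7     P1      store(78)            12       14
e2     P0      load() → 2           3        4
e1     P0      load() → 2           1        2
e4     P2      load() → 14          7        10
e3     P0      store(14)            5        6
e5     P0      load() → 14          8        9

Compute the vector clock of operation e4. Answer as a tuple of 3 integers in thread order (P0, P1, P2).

(3, 0, 1)

invoked at 12, e7 has no predecessors; its own P1 bump gives (0, 1, 0)
invoked at 1, e1 has no predecessors; its own P0 bump gives (1, 0, 0)
from VC(e1)=(1, 0, 0), e2 (invoked 3) maxes components and bumps P0 → (2, 0, 0)
from VC(e2)=(2, 0, 0), e3 (invoked 5) maxes components and bumps P0 → (3, 0, 0)
from VC(e3)=(3, 0, 0), e4 (invoked 7) maxes components and bumps P2 → (3, 0, 1)
from VC(e3)=(3, 0, 0), e5 (invoked 8) maxes components and bumps P0 → (4, 0, 0)
from VC(e3)=(3, 0, 0), VC(e5)=(4, 0, 0), e6 (invoked 11) maxes components and bumps P0 → (5, 0, 0)
target: VC(e4) = (3, 0, 1)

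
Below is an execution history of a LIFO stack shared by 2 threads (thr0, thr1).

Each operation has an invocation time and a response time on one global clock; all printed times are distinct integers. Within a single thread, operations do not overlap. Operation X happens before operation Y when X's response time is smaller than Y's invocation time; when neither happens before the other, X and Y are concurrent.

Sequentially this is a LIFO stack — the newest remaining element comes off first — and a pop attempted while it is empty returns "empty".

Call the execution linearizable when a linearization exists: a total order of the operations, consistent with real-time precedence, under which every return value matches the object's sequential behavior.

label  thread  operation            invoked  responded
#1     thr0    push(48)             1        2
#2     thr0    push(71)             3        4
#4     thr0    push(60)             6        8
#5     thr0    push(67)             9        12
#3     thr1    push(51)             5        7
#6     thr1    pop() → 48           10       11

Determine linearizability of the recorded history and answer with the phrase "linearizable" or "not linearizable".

not linearizable

through event 10 a valid linearization exists; event 11 (#6 responding at time 11) ends that
all 2 real-time-respecting orders fail — 5 completed LIFO stack operations, no legal replay
include/drop combinations of the 1 pending operation (#5) were all tried; none helps
for example #1, #2, #3, #4, #6 (pending dropped) fails at step 5: #6 pop() → 48 is not legal there
for example #1, #2, #4, #3, #6 (pending dropped) fails at step 5: #6 pop() → 48 is not legal there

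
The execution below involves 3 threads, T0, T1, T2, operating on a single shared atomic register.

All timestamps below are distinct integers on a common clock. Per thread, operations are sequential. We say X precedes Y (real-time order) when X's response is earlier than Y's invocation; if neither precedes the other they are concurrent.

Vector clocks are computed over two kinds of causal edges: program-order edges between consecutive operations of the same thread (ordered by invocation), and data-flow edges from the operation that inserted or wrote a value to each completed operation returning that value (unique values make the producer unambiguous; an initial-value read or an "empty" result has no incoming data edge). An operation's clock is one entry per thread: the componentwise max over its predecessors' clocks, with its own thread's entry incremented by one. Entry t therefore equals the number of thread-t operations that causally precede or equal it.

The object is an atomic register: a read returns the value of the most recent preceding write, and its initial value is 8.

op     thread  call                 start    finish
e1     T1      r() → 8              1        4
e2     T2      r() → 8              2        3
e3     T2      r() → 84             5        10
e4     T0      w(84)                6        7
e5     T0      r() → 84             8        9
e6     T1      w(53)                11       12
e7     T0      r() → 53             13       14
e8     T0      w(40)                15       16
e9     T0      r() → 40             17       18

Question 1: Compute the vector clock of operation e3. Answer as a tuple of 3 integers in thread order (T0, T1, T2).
Answer: (1, 0, 2)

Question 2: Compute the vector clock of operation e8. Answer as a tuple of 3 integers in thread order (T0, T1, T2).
Answer: (4, 2, 0)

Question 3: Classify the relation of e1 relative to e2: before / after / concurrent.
Answer: concurrent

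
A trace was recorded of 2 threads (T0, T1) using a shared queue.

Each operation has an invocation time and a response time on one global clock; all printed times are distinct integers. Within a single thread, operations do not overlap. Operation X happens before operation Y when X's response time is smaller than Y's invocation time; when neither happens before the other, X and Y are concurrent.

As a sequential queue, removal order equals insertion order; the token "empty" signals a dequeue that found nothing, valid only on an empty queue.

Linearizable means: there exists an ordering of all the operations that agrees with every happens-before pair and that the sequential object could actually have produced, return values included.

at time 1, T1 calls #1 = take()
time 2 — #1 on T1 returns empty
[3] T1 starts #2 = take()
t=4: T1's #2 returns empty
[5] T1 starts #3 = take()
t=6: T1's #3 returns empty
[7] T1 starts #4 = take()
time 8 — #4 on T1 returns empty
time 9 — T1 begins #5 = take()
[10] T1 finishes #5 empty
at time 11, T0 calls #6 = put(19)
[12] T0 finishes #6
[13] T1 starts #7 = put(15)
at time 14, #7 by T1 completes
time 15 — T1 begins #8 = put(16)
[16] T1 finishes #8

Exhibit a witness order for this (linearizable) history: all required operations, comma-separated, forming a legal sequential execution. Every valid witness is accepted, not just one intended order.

#1, #2, #3, #4, #5, #6, #7, #8

step 1: #1 take() → empty — queue <>
step 2: #2 take() → empty — queue <>
step 3: #3 take() → empty — queue <>
step 4: #4 take() → empty — queue <>
step 5: #5 take() → empty — queue <>
step 6: #6 put(19) — queue <19>
step 7: #7 put(15) — queue <19,15>
step 8: #8 put(16) — queue <19,15,16>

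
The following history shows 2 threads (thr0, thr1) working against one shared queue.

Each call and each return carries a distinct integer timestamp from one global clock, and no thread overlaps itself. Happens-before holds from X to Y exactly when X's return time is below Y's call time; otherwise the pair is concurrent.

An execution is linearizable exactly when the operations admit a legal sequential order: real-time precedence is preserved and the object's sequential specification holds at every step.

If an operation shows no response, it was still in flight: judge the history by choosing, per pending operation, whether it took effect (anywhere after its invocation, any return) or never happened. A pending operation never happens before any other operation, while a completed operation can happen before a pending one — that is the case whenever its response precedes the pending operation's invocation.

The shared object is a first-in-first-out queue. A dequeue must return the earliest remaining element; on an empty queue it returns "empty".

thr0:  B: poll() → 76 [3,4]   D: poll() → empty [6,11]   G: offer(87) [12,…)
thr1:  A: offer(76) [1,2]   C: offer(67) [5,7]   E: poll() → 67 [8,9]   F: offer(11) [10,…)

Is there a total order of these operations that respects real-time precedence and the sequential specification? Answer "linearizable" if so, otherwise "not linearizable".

a witness: A, B, C, E, D
step 1: A offer(76) — queue <76>
step 2: B poll() → 76 — queue <>
step 3: C offer(67) — queue <67>
step 4: E poll() → 67 — queue <>
step 5: D poll() → empty — queue <>

linearizable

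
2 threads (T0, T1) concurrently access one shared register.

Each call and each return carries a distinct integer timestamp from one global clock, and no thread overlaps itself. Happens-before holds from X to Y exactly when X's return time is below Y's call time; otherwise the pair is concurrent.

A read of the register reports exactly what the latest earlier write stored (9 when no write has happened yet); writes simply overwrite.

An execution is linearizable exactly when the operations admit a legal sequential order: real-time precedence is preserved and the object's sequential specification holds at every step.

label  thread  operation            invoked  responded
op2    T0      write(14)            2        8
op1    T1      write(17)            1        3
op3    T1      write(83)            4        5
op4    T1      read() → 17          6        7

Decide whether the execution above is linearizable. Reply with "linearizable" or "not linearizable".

cut after 6 events: linearizable; cut after 7 events (op4 responds, time 7): not linearizable
one real-time candidate order over the 3 completed operations — the register replay rejects it
include/drop combinations of the 1 pending operation (op2) were all tried; none helps
for example op1, op3, op4 (pending dropped) fails at step 3: op4 read() → 17 is not legal there

not linearizable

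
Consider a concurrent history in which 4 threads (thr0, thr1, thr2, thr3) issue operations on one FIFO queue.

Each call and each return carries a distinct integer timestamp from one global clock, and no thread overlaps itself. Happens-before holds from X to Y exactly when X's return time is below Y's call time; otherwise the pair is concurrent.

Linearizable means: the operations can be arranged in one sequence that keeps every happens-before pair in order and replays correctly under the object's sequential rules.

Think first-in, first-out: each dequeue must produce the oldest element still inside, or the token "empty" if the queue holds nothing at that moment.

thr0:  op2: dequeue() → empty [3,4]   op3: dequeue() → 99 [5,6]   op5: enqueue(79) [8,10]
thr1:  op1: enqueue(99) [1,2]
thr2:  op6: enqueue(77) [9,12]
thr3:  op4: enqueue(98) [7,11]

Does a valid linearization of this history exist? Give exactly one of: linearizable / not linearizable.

not linearizable

the violation lands at event 4, op2's response at time 4: events 1..3 linearize, events 1..4 do not
a single order respects real time; the 2 completed FIFO queue operations fail replay along it
take op1, op2: step 2 already fails, because op2 dequeue() → empty cannot occur there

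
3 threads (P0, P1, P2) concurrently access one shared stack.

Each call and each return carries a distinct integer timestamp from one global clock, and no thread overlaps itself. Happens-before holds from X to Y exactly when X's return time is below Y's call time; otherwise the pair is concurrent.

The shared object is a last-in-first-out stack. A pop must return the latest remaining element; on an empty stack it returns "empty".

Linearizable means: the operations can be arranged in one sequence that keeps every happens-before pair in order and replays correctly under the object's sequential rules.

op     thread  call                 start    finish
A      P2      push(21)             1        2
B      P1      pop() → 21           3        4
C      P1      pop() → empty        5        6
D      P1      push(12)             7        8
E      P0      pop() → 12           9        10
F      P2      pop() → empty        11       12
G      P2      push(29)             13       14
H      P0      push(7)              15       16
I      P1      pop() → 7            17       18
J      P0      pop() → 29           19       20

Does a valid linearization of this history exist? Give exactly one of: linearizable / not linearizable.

linearizable

a witness: A, B, C, D, E, F, G, H, I, J
step 1: A push(21) — stack <21>
step 2: B pop() → 21 — stack <>
step 3: C pop() → empty — stack <>
step 4: D push(12) — stack <12>
step 5: E pop() → 12 — stack <>
step 6: F pop() → empty — stack <>
step 7: G push(29) — stack <29>
step 8: H push(7) — stack <29,7>
step 9: I pop() → 7 — stack <29>
step 10: J pop() → 29 — stack <>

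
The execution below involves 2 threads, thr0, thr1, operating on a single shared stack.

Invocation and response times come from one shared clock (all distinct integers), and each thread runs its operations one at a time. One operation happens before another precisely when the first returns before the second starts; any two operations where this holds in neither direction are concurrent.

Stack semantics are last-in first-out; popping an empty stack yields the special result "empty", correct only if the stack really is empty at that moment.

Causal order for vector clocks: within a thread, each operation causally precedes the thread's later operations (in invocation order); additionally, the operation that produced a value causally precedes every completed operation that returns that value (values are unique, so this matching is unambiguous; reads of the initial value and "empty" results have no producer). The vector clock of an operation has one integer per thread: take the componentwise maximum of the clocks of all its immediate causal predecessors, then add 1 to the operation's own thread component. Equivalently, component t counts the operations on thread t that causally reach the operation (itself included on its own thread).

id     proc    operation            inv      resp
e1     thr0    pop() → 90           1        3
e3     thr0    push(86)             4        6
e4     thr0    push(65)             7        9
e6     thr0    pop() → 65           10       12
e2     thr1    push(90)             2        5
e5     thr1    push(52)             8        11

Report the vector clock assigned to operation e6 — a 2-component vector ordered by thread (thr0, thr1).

(4, 1)

invoked at 2, e2 has no predecessors; its own thr1 bump gives (0, 1)
merge at e5 (invoked 8): VC(e2)=(0, 1), own-thread bump on thr1 → (0, 2)
merge at e1 (invoked 1): VC(e2)=(0, 1), own-thread bump on thr0 → (1, 1)
merge at e3 (invoked 4): VC(e1)=(1, 1), own-thread bump on thr0 → (2, 1)
merge at e4 (invoked 7): VC(e3)=(2, 1), own-thread bump on thr0 → (3, 1)
merge at e6 (invoked 10): VC(e4)=(3, 1), own-thread bump on thr0 → (4, 1)
target: VC(e6) = (4, 1)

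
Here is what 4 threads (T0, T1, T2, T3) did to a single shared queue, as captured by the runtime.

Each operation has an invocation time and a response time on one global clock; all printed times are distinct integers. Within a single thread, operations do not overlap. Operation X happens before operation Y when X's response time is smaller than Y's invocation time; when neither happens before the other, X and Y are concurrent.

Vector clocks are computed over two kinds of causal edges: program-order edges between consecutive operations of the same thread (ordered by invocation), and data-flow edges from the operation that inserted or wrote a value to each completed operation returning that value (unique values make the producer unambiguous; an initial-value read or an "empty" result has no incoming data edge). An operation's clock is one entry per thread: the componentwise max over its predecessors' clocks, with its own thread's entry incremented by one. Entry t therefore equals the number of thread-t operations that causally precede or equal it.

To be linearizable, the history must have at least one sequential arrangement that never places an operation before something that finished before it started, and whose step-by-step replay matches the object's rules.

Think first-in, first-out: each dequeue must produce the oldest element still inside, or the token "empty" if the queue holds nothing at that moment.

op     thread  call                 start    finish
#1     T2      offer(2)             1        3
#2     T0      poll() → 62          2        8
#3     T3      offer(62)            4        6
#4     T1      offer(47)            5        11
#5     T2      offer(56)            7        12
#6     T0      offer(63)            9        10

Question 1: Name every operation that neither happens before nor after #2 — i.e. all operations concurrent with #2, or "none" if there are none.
Answer: #1, #3, #4, #5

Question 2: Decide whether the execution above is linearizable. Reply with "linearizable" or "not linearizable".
not linearizable

events 1..7 are fine; event 8 — the response of #2 at time 8 — makes the prefix non-linearizable
checked exhaustively: 3 real-time-consistent orders of 3 completed operations, zero legal queue replays
every completion of the 2 pending operations (#4, #5) was checked; none linearizes
sample order #1, #2, #3 (pending dropped) stalls at step 2 — #2 poll() → 62 has no legal effect
sample order #1, #3, #2 (pending dropped) stalls at step 3 — #2 poll() → 62 has no legal effect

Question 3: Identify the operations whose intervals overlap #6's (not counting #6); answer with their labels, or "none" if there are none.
Answer: #4, #5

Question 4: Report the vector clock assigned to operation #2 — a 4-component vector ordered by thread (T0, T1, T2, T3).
Answer: (1, 0, 0, 1)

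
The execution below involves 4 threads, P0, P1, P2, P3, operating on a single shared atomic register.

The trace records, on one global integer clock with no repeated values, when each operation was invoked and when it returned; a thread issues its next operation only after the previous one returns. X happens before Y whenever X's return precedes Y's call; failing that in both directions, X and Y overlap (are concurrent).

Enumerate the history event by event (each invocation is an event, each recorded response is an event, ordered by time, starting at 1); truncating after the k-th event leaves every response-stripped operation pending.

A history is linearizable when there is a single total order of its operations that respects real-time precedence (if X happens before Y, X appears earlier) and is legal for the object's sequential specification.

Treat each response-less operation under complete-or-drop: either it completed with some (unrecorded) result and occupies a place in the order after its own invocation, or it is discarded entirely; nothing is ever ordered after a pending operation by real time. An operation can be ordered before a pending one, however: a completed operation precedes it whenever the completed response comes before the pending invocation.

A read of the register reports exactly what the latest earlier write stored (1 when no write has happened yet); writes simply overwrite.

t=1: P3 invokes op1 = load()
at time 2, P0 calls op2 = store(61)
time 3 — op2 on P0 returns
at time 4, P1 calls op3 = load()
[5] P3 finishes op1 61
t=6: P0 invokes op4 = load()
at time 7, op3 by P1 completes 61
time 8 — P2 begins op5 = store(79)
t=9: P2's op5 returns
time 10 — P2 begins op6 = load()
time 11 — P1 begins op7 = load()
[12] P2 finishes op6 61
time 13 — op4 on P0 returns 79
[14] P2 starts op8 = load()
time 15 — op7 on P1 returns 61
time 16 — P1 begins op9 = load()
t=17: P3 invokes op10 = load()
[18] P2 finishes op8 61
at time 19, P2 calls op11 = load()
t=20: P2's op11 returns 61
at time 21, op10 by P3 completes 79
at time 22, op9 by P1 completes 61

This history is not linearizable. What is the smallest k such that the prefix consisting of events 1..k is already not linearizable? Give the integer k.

12

events 1..11 are still linearizable — one witness is op2, op1, op3, op4, op5:
step 1: op2 store(61) — value 61
step 2: op1 load() → 61 — value 61
step 3: op3 load() → 61 — value 61
step 4: op4 load() (pending, included) — value 61
step 5: op5 store(79) — value 79
adding event 12 (op6 responds at 12) leaves no legal real-time order
every completion of the 2 pending operations (op4, op7) was checked; none linearizes
take op1, op2, op3, op5, op6 (pending dropped): step 1 already fails, because op1 load() → 61 cannot occur there
take op2, op1, op3, op5, op6 (pending dropped): step 5 already fails, because op6 load() → 61 cannot occur there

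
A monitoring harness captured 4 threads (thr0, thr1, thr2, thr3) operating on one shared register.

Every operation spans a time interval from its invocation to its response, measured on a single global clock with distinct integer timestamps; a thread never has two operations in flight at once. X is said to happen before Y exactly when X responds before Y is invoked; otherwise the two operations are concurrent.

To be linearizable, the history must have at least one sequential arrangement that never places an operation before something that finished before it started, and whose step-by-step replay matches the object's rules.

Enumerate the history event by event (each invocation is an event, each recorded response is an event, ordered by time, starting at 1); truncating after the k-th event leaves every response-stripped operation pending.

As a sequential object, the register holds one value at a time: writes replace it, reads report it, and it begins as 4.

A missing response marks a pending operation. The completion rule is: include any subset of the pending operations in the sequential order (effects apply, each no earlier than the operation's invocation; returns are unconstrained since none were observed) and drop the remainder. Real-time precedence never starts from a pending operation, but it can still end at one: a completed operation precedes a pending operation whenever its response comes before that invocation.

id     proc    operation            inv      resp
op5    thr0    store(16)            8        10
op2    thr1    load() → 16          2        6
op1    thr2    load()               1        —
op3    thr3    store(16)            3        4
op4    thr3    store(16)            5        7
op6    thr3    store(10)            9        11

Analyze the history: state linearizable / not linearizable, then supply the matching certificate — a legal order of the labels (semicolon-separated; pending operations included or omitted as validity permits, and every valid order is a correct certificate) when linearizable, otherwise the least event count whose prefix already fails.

linearizable — witness: op1; op3; op2; op4; op5; op6

1. op1 load() (pending, included), leaving value 4
2. op3 store(16), leaving value 16
3. op2 load() → 16, leaving value 16
4. op4 store(16), leaving value 16
5. op5 store(16), leaving value 16
6. op6 store(10), leaving value 10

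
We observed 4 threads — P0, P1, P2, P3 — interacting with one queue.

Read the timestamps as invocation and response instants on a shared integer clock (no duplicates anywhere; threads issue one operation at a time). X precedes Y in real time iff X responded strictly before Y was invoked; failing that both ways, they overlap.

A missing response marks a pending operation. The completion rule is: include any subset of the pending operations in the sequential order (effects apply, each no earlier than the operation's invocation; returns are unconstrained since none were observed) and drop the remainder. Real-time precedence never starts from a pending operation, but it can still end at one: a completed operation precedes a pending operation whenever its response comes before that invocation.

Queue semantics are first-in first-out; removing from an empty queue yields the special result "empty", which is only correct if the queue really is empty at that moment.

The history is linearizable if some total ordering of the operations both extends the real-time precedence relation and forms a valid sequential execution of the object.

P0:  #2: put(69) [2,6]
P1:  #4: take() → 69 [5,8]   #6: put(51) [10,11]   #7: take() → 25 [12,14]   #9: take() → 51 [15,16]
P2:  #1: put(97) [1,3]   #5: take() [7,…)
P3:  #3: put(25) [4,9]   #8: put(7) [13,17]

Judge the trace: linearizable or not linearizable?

linearizable

one valid linearization: #1, #2, #3, #5, #4, #6, #7, #8, #9
after step 1 (#1 put(97)): queue <97>
after step 2 (#2 put(69)): queue <97,69>
after step 3 (#3 put(25)): queue <97,69,25>
after step 4 (#5 take() (pending, included)): queue <69,25>
after step 5 (#4 take() → 69): queue <25>
after step 6 (#6 put(51)): queue <25,51>
after step 7 (#7 take() → 25): queue <51>
after step 8 (#8 put(7)): queue <51,7>
after step 9 (#9 take() → 51): queue <7>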